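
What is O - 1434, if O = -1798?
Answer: -3232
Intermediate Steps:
O - 1434 = -1798 - 1434 = -3232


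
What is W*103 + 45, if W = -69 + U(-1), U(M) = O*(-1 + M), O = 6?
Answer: -8298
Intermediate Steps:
U(M) = -6 + 6*M (U(M) = 6*(-1 + M) = -6 + 6*M)
W = -81 (W = -69 + (-6 + 6*(-1)) = -69 + (-6 - 6) = -69 - 12 = -81)
W*103 + 45 = -81*103 + 45 = -8343 + 45 = -8298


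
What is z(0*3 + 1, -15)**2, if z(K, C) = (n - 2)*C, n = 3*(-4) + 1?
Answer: 38025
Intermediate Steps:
n = -11 (n = -12 + 1 = -11)
z(K, C) = -13*C (z(K, C) = (-11 - 2)*C = -13*C)
z(0*3 + 1, -15)**2 = (-13*(-15))**2 = 195**2 = 38025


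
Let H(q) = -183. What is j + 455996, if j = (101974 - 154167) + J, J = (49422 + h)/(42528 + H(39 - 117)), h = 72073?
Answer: 3419831906/8469 ≈ 4.0381e+5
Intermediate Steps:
J = 24299/8469 (J = (49422 + 72073)/(42528 - 183) = 121495/42345 = 121495*(1/42345) = 24299/8469 ≈ 2.8692)
j = -441998218/8469 (j = (101974 - 154167) + 24299/8469 = -52193 + 24299/8469 = -441998218/8469 ≈ -52190.)
j + 455996 = -441998218/8469 + 455996 = 3419831906/8469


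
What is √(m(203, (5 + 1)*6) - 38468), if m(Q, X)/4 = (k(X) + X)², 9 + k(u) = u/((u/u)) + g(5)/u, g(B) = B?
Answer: I*√7297103/18 ≈ 150.07*I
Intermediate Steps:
k(u) = -9 + u + 5/u (k(u) = -9 + (u/((u/u)) + 5/u) = -9 + (u/1 + 5/u) = -9 + (u*1 + 5/u) = -9 + (u + 5/u) = -9 + u + 5/u)
m(Q, X) = 4*(-9 + 2*X + 5/X)² (m(Q, X) = 4*((-9 + X + 5/X) + X)² = 4*(-9 + 2*X + 5/X)²)
√(m(203, (5 + 1)*6) - 38468) = √(4*(5 + ((5 + 1)*6)² + ((5 + 1)*6)*(-9 + (5 + 1)*6))²/((5 + 1)*6)² - 38468) = √(4*(5 + (6*6)² + (6*6)*(-9 + 6*6))²/(6*6)² - 38468) = √(4*(5 + 36² + 36*(-9 + 36))²/36² - 38468) = √(4*(1/1296)*(5 + 1296 + 36*27)² - 38468) = √(4*(1/1296)*(5 + 1296 + 972)² - 38468) = √(4*(1/1296)*2273² - 38468) = √(4*(1/1296)*5166529 - 38468) = √(5166529/324 - 38468) = √(-7297103/324) = I*√7297103/18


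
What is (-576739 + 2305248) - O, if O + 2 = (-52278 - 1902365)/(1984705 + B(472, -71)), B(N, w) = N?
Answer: 3431402236090/1985177 ≈ 1.7285e+6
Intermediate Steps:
O = -5924997/1985177 (O = -2 + (-52278 - 1902365)/(1984705 + 472) = -2 - 1954643/1985177 = -5924997/1985177 ≈ -2.9846)
(-576739 + 2305248) - O = (-576739 + 2305248) - 1*(-5924997/1985177) = 1728509 + 5924997/1985177 = 3431402236090/1985177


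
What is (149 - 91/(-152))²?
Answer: 517062121/23104 ≈ 22380.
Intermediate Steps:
(149 - 91/(-152))² = (149 - 91*(-1/152))² = (149 + 91/152)² = (22739/152)² = 517062121/23104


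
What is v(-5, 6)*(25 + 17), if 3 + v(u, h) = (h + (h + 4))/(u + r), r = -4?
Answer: -602/3 ≈ -200.67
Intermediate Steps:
v(u, h) = -3 + (4 + 2*h)/(-4 + u) (v(u, h) = -3 + (h + (h + 4))/(u - 4) = -3 + (h + (4 + h))/(-4 + u) = -3 + (4 + 2*h)/(-4 + u))
v(-5, 6)*(25 + 17) = ((16 - 3*(-5) + 2*6)/(-4 - 5))*(25 + 17) = ((16 + 15 + 12)/(-9))*42 = -⅑*43*42 = -43/9*42 = -602/3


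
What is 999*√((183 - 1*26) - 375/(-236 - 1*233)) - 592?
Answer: -592 + 57942*√10318/469 ≈ 11957.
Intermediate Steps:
999*√((183 - 1*26) - 375/(-236 - 1*233)) - 592 = 999*√((183 - 26) - 375/(-236 - 233)) - 592 = 999*√(157 - 375/(-469)) - 592 = 999*√(157 - 375*(-1/469)) - 592 = 999*√(157 + 375/469) - 592 = 999*√(74008/469) - 592 = 999*(58*√10318/469) - 592 = 57942*√10318/469 - 592 = -592 + 57942*√10318/469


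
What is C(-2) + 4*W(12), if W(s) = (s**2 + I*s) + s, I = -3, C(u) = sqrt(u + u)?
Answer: 480 + 2*I ≈ 480.0 + 2.0*I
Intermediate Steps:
C(u) = sqrt(2)*sqrt(u) (C(u) = sqrt(2*u) = sqrt(2)*sqrt(u))
W(s) = s**2 - 2*s (W(s) = (s**2 - 3*s) + s = s**2 - 2*s)
C(-2) + 4*W(12) = sqrt(2)*sqrt(-2) + 4*(12*(-2 + 12)) = sqrt(2)*(I*sqrt(2)) + 4*(12*10) = 2*I + 4*120 = 2*I + 480 = 480 + 2*I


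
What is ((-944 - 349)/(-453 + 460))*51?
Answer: -65943/7 ≈ -9420.4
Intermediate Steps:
((-944 - 349)/(-453 + 460))*51 = -1293/7*51 = -65943/7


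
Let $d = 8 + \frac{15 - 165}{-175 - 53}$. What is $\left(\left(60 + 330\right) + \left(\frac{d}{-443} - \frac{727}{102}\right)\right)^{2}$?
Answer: $\frac{27009660635437921}{184270157289} \approx 1.4658 \cdot 10^{5}$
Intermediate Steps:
$d = \frac{329}{38}$ ($d = 8 - \frac{150}{-228} = 8 - - \frac{25}{38} = 8 + \frac{25}{38} = \frac{329}{38} \approx 8.6579$)
$\left(\left(60 + 330\right) + \left(\frac{d}{-443} - \frac{727}{102}\right)\right)^{2} = \left(\left(60 + 330\right) + \left(\frac{329}{38 \left(-443\right)} - \frac{727}{102}\right)\right)^{2} = \left(390 + \left(\frac{329}{38} \left(- \frac{1}{443}\right) - \frac{727}{102}\right)\right)^{2} = \left(390 - \frac{3067969}{429267}\right)^{2} = \left(\frac{164346161}{429267}\right)^{2} = \frac{27009660635437921}{184270157289}$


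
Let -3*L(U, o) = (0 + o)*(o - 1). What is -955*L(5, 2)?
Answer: 1910/3 ≈ 636.67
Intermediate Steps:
L(U, o) = -o*(-1 + o)/3 (L(U, o) = -(0 + o)*(o - 1)/3 = -o*(-1 + o)/3)
-955*L(5, 2) = -955*2*(1 - 1*2)/3 = -955*2*(1 - 2)/3 = -955*2*(-1)/3 = -955*(-2/3) = 1910/3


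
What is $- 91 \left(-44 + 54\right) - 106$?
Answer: $-1016$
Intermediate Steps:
$- 91 \left(-44 + 54\right) - 106 = \left(-91\right) 10 - 106 = -910 - 106 = -1016$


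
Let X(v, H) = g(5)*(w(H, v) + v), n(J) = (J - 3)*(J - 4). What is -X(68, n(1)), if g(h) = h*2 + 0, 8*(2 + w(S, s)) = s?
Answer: -745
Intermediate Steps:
w(S, s) = -2 + s/8
g(h) = 2*h (g(h) = 2*h + 0 = 2*h)
n(J) = (-4 + J)*(-3 + J) (n(J) = (-3 + J)*(-4 + J) = (-4 + J)*(-3 + J))
X(v, H) = -20 + 45*v/4 (X(v, H) = (2*5)*((-2 + v/8) + v) = 10*(-2 + 9*v/8) = -20 + 45*v/4)
-X(68, n(1)) = -(-20 + (45/4)*68) = -(-20 + 765) = -1*745 = -745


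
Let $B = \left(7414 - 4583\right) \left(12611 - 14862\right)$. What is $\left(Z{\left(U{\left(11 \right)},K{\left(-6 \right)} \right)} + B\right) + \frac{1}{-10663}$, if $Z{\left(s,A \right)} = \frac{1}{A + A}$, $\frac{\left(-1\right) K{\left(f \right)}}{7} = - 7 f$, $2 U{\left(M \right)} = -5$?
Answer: $- \frac{39955088758615}{6269844} \approx -6.3726 \cdot 10^{6}$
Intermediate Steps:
$U{\left(M \right)} = - \frac{5}{2}$ ($U{\left(M \right)} = \frac{1}{2} \left(-5\right) = - \frac{5}{2}$)
$K{\left(f \right)} = 49 f$ ($K{\left(f \right)} = - 7 \left(- 7 f\right) = 49 f$)
$Z{\left(s,A \right)} = \frac{1}{2 A}$
$B = -6372581$ ($B = 2831 \left(-2251\right) = -6372581$)
$\left(Z{\left(U{\left(11 \right)},K{\left(-6 \right)} \right)} + B\right) + \frac{1}{-10663} = \left(\frac{1}{2 \cdot 49 \left(-6\right)} - 6372581\right) + \frac{1}{-10663} = \left(\frac{1}{2 \left(-294\right)} - 6372581\right) - \frac{1}{10663} = \left(\frac{1}{2} \left(- \frac{1}{294}\right) - 6372581\right) - \frac{1}{10663} = \left(- \frac{1}{588} - 6372581\right) - \frac{1}{10663} = - \frac{3747077629}{588} - \frac{1}{10663} = - \frac{39955088758615}{6269844}$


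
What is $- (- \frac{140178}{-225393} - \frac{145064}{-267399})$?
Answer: $- \frac{23393289058}{20089954269} \approx -1.1644$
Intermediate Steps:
$- (- \frac{140178}{-225393} - \frac{145064}{-267399}) = - (\left(-140178\right) \left(- \frac{1}{225393}\right) - - \frac{145064}{267399}) = - (\frac{46726}{75131} + \frac{145064}{267399}) = \left(-1\right) \frac{23393289058}{20089954269} = - \frac{23393289058}{20089954269}$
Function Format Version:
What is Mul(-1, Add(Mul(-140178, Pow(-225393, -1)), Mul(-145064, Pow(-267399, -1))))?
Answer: Rational(-23393289058, 20089954269) ≈ -1.1644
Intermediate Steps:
Mul(-1, Add(Mul(-140178, Pow(-225393, -1)), Mul(-145064, Pow(-267399, -1)))) = Mul(-1, Add(Mul(-140178, Rational(-1, 225393)), Mul(-145064, Rational(-1, 267399)))) = Mul(-1, Add(Rational(46726, 75131), Rational(145064, 267399))) = Mul(-1, Rational(23393289058, 20089954269)) = Rational(-23393289058, 20089954269)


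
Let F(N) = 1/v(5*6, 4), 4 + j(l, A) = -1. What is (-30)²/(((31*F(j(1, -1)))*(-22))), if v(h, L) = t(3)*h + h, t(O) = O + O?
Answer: -94500/341 ≈ -277.13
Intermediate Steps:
t(O) = 2*O
j(l, A) = -5 (j(l, A) = -4 - 1 = -5)
v(h, L) = 7*h (v(h, L) = (2*3)*h + h = 6*h + h = 7*h)
F(N) = 1/210 (F(N) = 1/(7*(5*6)) = 1/(7*30) = 1/210)
(-30)²/(((31*F(j(1, -1)))*(-22))) = (-30)²/(((31*(1/210))*(-22))) = 900/(((31/210)*(-22))) = 900/(-341/105) = 900*(-105/341) = -94500/341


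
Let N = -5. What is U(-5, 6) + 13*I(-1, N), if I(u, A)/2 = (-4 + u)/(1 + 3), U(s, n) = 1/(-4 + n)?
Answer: -32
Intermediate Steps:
I(u, A) = -2 + u/2 (I(u, A) = 2*((-4 + u)/(1 + 3)) = 2*((-4 + u)/4) = 2*((-4 + u)*(¼)) = 2*(-1 + u/4) = -2 + u/2)
U(-5, 6) + 13*I(-1, N) = 1/(-4 + 6) + 13*(-2 + (½)*(-1)) = 1/2 + 13*(-2 - ½) = ½ + 13*(-5/2) = ½ - 65/2 = -32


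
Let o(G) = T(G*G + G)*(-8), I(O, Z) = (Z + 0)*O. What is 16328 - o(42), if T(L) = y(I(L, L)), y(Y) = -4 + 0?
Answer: 16296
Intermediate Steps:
I(O, Z) = O*Z (I(O, Z) = Z*O = O*Z)
y(Y) = -4
T(L) = -4
o(G) = 32 (o(G) = -4*(-8) = 32)
16328 - o(42) = 16328 - 1*32 = 16328 - 32 = 16296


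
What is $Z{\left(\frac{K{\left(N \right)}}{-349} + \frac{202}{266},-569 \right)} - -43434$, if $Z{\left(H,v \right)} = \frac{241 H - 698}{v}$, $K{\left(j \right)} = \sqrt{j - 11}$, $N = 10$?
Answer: $\frac{3287023311}{75677} + \frac{241 i}{198581} \approx 43435.0 + 0.0012136 i$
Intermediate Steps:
$K{\left(j \right)} = \sqrt{-11 + j}$
$Z{\left(H,v \right)} = \frac{-698 + 241 H}{v}$
$Z{\left(\frac{K{\left(N \right)}}{-349} + \frac{202}{266},-569 \right)} - -43434 = \frac{-698 + 241 \left(\frac{\sqrt{-11 + 10}}{-349} + \frac{202}{266}\right)}{-569} - -43434 = - \frac{-698 + 241 \left(\sqrt{-1} \left(- \frac{1}{349}\right) + 202 \cdot \frac{1}{266}\right)}{569} + 43434 = - \frac{-698 + 241 \left(i \left(- \frac{1}{349}\right) + \frac{101}{133}\right)}{569} + 43434 = - \frac{-698 + 241 \left(- \frac{i}{349} + \frac{101}{133}\right)}{569} + 43434 = - \frac{-698 + 241 \left(\frac{101}{133} - \frac{i}{349}\right)}{569} + 43434 = - \frac{-698 + \left(\frac{24341}{133} - \frac{241 i}{349}\right)}{569} + 43434 = - \frac{- \frac{68493}{133} - \frac{241 i}{349}}{569} + 43434 = \left(\frac{68493}{75677} + \frac{241 i}{198581}\right) + 43434 = \frac{3287023311}{75677} + \frac{241 i}{198581}$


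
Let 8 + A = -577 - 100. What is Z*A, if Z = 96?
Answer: -65760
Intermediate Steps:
A = -685 (A = -8 + (-577 - 100) = -8 - 677 = -685)
Z*A = 96*(-685) = -65760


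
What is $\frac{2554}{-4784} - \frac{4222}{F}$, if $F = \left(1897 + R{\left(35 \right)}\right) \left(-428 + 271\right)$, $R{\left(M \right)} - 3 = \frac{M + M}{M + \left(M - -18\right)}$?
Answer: $- \frac{16323540459}{31408622440} \approx -0.51972$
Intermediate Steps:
$R{\left(M \right)} = 3 + \frac{2 M}{18 + 2 M}$ ($R{\left(M \right)} = 3 + \frac{M + M}{M + \left(M - -18\right)} = 3 + \frac{2 M}{M + \left(M + 18\right)} = 3 + \frac{2 M}{M + \left(18 + M\right)} = 3 + \frac{2 M}{18 + 2 M}$)
$F = - \frac{13130695}{44}$ ($F = \left(1897 + \frac{27 + 4 \cdot 35}{9 + 35}\right) \left(-428 + 271\right) = \left(1897 + \frac{27 + 140}{44}\right) \left(-157\right) = \left(1897 + \frac{1}{44} \cdot 167\right) \left(-157\right) = \left(1897 + \frac{167}{44}\right) \left(-157\right) = \frac{83635}{44} \left(-157\right) = - \frac{13130695}{44} \approx -2.9843 \cdot 10^{5}$)
$\frac{2554}{-4784} - \frac{4222}{F} = \frac{2554}{-4784} - \frac{4222}{- \frac{13130695}{44}} = 2554 \left(- \frac{1}{4784}\right) - - \frac{185768}{13130695} = - \frac{1277}{2392} + \frac{185768}{13130695} = - \frac{16323540459}{31408622440}$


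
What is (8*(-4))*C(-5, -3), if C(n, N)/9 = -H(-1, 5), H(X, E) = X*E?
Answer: -1440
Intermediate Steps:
H(X, E) = E*X
C(n, N) = 45 (C(n, N) = 9*(-5*(-1)) = 9*(-1*(-5)) = 9*5 = 45)
(8*(-4))*C(-5, -3) = (8*(-4))*45 = -32*45 = -1440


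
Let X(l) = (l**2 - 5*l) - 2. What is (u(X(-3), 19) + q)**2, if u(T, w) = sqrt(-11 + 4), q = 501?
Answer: (501 + I*sqrt(7))**2 ≈ 2.5099e+5 + 2651.0*I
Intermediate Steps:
X(l) = -2 + l**2 - 5*l
u(T, w) = I*sqrt(7) (u(T, w) = sqrt(-7) = I*sqrt(7))
(u(X(-3), 19) + q)**2 = (I*sqrt(7) + 501)**2 = (501 + I*sqrt(7))**2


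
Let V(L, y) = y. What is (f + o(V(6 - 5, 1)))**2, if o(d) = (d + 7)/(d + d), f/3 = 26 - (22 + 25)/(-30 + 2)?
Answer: 5938969/784 ≈ 7575.2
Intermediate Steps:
f = 2325/28 (f = 3*(26 - (22 + 25)/(-30 + 2)) = 3*(26 - 47/(-28)) = 3*(26 - 47*(-1)/28) = 3*(26 - 1*(-47/28)) = 3*(26 + 47/28) = 3*(775/28) = 2325/28 ≈ 83.036)
o(d) = (7 + d)/(2*d) (o(d) = (7 + d)/((2*d)) = (7 + d)*(1/(2*d)) = (7 + d)/(2*d))
(f + o(V(6 - 5, 1)))**2 = (2325/28 + (1/2)*(7 + 1)/1)**2 = (2325/28 + (1/2)*1*8)**2 = (2325/28 + 4)**2 = (2437/28)**2 = 5938969/784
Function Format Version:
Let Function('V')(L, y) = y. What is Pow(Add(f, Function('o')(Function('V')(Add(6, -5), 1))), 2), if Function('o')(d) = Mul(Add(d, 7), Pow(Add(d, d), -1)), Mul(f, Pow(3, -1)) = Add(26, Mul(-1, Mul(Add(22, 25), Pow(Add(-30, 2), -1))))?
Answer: Rational(5938969, 784) ≈ 7575.2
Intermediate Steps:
f = Rational(2325, 28) (f = Mul(3, Add(26, Mul(-1, Mul(Add(22, 25), Pow(Add(-30, 2), -1))))) = Mul(3, Add(26, Mul(-1, Mul(47, Pow(-28, -1))))) = Mul(3, Add(26, Mul(-1, Mul(47, Rational(-1, 28))))) = Mul(3, Add(26, Mul(-1, Rational(-47, 28)))) = Mul(3, Add(26, Rational(47, 28))) = Mul(3, Rational(775, 28)) = Rational(2325, 28) ≈ 83.036)
Function('o')(d) = Mul(Rational(1, 2), Pow(d, -1), Add(7, d)) (Function('o')(d) = Mul(Add(7, d), Pow(Mul(2, d), -1)) = Mul(Add(7, d), Mul(Rational(1, 2), Pow(d, -1))) = Mul(Rational(1, 2), Pow(d, -1), Add(7, d)))
Pow(Add(f, Function('o')(Function('V')(Add(6, -5), 1))), 2) = Pow(Add(Rational(2325, 28), Mul(Rational(1, 2), Pow(1, -1), Add(7, 1))), 2) = Pow(Add(Rational(2325, 28), Mul(Rational(1, 2), 1, 8)), 2) = Pow(Add(Rational(2325, 28), 4), 2) = Pow(Rational(2437, 28), 2) = Rational(5938969, 784)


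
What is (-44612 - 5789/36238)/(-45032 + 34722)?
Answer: 323331089/74722756 ≈ 4.3271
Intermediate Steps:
(-44612 - 5789/36238)/(-45032 + 34722) = (-44612 - 5789*1/36238)/(-10310) = (-44612 - 5789/36238)*(-1/10310) = -1616655445/36238*(-1/10310) = 323331089/74722756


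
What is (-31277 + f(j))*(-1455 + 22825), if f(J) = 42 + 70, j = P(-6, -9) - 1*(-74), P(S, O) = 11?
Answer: -665996050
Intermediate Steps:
j = 85 (j = 11 - 1*(-74) = 11 + 74 = 85)
f(J) = 112
(-31277 + f(j))*(-1455 + 22825) = (-31277 + 112)*(-1455 + 22825) = -31165*21370 = -665996050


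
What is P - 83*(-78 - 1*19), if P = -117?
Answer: 7934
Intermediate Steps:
P - 83*(-78 - 1*19) = -117 - 83*(-78 - 1*19) = -117 - 83*(-78 - 19) = -117 - 83*(-97) = -117 + 8051 = 7934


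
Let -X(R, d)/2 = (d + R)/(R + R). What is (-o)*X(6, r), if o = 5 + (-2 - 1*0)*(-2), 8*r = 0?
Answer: 9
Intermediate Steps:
r = 0 (r = (⅛)*0 = 0)
X(R, d) = -(R + d)/R (X(R, d) = -2*(d + R)/(R + R) = -2*(R + d)/(2*R) = -2*(R + d)*1/(2*R) = -(R + d)/R)
o = 9 (o = 5 + (-2 + 0)*(-2) = 5 - 2*(-2) = 5 + 4 = 9)
(-o)*X(6, r) = (-1*9)*((-1*6 - 1*0)/6) = -3*(-6 + 0)/2 = -3*(-6)/2 = -9*(-1) = 9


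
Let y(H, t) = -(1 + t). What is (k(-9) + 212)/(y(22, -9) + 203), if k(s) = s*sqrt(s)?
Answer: 212/211 - 27*I/211 ≈ 1.0047 - 0.12796*I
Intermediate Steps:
y(H, t) = -1 - t
k(s) = s**(3/2)
(k(-9) + 212)/(y(22, -9) + 203) = ((-9)**(3/2) + 212)/((-1 - 1*(-9)) + 203) = (-27*I + 212)/((-1 + 9) + 203) = (212 - 27*I)/(8 + 203) = (212 - 27*I)/211 = (212 - 27*I)*(1/211) = 212/211 - 27*I/211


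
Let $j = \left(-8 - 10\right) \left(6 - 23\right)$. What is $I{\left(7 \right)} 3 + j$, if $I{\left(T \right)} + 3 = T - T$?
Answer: $297$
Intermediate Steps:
$j = 306$ ($j = \left(-18\right) \left(-17\right) = 306$)
$I{\left(T \right)} = -3$ ($I{\left(T \right)} = -3 + \left(T - T\right) = -3 + 0 = -3$)
$I{\left(7 \right)} 3 + j = \left(-3\right) 3 + 306 = -9 + 306 = 297$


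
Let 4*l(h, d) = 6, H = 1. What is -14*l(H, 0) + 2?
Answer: -19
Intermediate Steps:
l(h, d) = 3/2 (l(h, d) = (1/4)*6 = 3/2)
-14*l(H, 0) + 2 = -14*3/2 + 2 = -21 + 2 = -19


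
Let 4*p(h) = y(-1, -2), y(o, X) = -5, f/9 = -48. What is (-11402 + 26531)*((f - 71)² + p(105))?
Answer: 15311016999/4 ≈ 3.8278e+9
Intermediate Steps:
f = -432 (f = 9*(-48) = -432)
p(h) = -5/4 (p(h) = (¼)*(-5) = -5/4)
(-11402 + 26531)*((f - 71)² + p(105)) = (-11402 + 26531)*((-432 - 71)² - 5/4) = 15129*((-503)² - 5/4) = 15129*(253009 - 5/4) = 15129*(1012031/4) = 15311016999/4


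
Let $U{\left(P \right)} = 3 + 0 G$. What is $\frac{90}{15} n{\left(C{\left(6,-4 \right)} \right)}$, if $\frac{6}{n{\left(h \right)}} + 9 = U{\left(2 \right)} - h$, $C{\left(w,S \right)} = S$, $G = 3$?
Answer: $-18$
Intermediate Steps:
$U{\left(P \right)} = 3$ ($U{\left(P \right)} = 3 + 0 \cdot 3 = 3 + 0 = 3$)
$n{\left(h \right)} = \frac{6}{-6 - h}$ ($n{\left(h \right)} = \frac{6}{-9 - \left(-3 + h\right)} = \frac{6}{-6 - h}$)
$\frac{90}{15} n{\left(C{\left(6,-4 \right)} \right)} = \frac{90}{15} \left(- \frac{6}{6 - 4}\right) = 90 \cdot \frac{1}{15} \left(- \frac{6}{2}\right) = 6 \left(\left(-6\right) \frac{1}{2}\right) = 6 \left(-3\right) = -18$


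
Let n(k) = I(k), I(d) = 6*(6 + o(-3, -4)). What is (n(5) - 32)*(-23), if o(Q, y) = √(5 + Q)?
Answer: -92 - 138*√2 ≈ -287.16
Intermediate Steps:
I(d) = 36 + 6*√2 (I(d) = 6*(6 + √(5 - 3)) = 6*(6 + √2) = 36 + 6*√2)
n(k) = 36 + 6*√2
(n(5) - 32)*(-23) = ((36 + 6*√2) - 32)*(-23) = (4 + 6*√2)*(-23) = -92 - 138*√2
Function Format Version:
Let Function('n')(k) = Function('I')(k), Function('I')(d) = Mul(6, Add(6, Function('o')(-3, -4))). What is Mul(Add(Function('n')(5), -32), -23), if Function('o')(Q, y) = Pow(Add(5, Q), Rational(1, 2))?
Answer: Add(-92, Mul(-138, Pow(2, Rational(1, 2)))) ≈ -287.16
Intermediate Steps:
Function('I')(d) = Add(36, Mul(6, Pow(2, Rational(1, 2)))) (Function('I')(d) = Mul(6, Add(6, Pow(Add(5, -3), Rational(1, 2)))) = Mul(6, Add(6, Pow(2, Rational(1, 2)))) = Add(36, Mul(6, Pow(2, Rational(1, 2)))))
Function('n')(k) = Add(36, Mul(6, Pow(2, Rational(1, 2))))
Mul(Add(Function('n')(5), -32), -23) = Mul(Add(Add(36, Mul(6, Pow(2, Rational(1, 2)))), -32), -23) = Mul(Add(4, Mul(6, Pow(2, Rational(1, 2)))), -23) = Add(-92, Mul(-138, Pow(2, Rational(1, 2))))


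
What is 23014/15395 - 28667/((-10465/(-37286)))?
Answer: -3291026460896/32221735 ≈ -1.0214e+5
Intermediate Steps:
23014/15395 - 28667/((-10465/(-37286))) = 23014*(1/15395) - 28667/((-10465*(-1/37286))) = 23014/15395 - 28667/10465/37286 = 23014/15395 - 28667*37286/10465 = 23014/15395 - 1068877762/10465 = -3291026460896/32221735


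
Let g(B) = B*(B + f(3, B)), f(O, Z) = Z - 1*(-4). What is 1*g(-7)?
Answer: 70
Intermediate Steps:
f(O, Z) = 4 + Z (f(O, Z) = Z + 4 = 4 + Z)
g(B) = B*(4 + 2*B) (g(B) = B*(B + (4 + B)) = B*(4 + 2*B))
1*g(-7) = 1*(2*(-7)*(2 - 7)) = 1*(2*(-7)*(-5)) = 1*70 = 70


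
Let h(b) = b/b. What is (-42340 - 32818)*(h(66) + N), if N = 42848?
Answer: -3220445142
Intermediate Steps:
h(b) = 1
(-42340 - 32818)*(h(66) + N) = (-42340 - 32818)*(1 + 42848) = -75158*42849 = -3220445142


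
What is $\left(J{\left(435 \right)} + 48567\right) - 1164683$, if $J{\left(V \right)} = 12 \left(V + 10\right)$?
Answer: $-1110776$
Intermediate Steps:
$J{\left(V \right)} = 120 + 12 V$ ($J{\left(V \right)} = 12 \left(10 + V\right) = 120 + 12 V$)
$\left(J{\left(435 \right)} + 48567\right) - 1164683 = \left(\left(120 + 12 \cdot 435\right) + 48567\right) - 1164683 = \left(\left(120 + 5220\right) + 48567\right) - 1164683 = \left(5340 + 48567\right) - 1164683 = 53907 - 1164683 = -1110776$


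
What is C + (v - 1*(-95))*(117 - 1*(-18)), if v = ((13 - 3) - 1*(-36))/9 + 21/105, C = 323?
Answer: 13865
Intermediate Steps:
v = 239/45 (v = (10 + 36)*(⅑) + 21*(1/105) = 46*(⅑) + ⅕ = 46/9 + ⅕ = 239/45 ≈ 5.3111)
C + (v - 1*(-95))*(117 - 1*(-18)) = 323 + (239/45 - 1*(-95))*(117 - 1*(-18)) = 323 + (239/45 + 95)*(117 + 18) = 323 + (4514/45)*135 = 323 + 13542 = 13865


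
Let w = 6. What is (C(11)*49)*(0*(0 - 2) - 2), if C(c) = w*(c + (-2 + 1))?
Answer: -5880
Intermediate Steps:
C(c) = -6 + 6*c (C(c) = 6*(c + (-2 + 1)) = 6*(c - 1) = 6*(-1 + c) = -6 + 6*c)
(C(11)*49)*(0*(0 - 2) - 2) = ((-6 + 6*11)*49)*(0*(0 - 2) - 2) = ((-6 + 66)*49)*(0*(-2) - 2) = (60*49)*(0 - 2) = 2940*(-2) = -5880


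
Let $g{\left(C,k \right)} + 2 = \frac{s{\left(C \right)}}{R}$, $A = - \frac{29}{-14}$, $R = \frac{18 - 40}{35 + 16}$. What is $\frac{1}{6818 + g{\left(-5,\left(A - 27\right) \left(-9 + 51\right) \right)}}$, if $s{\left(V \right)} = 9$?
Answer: $\frac{22}{149493} \approx 0.00014716$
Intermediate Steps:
$R = - \frac{22}{51} \approx -0.43137$
$A = \frac{29}{14}$ ($A = \left(-29\right) \left(- \frac{1}{14}\right) = \frac{29}{14} \approx 2.0714$)
$g{\left(C,k \right)} = - \frac{503}{22}$ ($g{\left(C,k \right)} = -2 + \frac{9}{- \frac{22}{51}} = -2 + 9 \left(- \frac{51}{22}\right) = -2 - \frac{459}{22} = - \frac{503}{22}$)
$\frac{1}{6818 + g{\left(-5,\left(A - 27\right) \left(-9 + 51\right) \right)}} = \frac{1}{6818 - \frac{503}{22}} = \frac{1}{\frac{149493}{22}} = \frac{22}{149493}$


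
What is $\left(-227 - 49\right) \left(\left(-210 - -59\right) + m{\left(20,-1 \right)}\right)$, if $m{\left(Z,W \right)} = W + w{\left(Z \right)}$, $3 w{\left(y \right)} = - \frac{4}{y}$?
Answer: $\frac{209852}{5} \approx 41970.0$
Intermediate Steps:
$w{\left(y \right)} = - \frac{4}{3 y}$ ($w{\left(y \right)} = \frac{\left(-4\right) \frac{1}{y}}{3} = - \frac{4}{3 y}$)
$m{\left(Z,W \right)} = W - \frac{4}{3 Z}$
$\left(-227 - 49\right) \left(\left(-210 - -59\right) + m{\left(20,-1 \right)}\right) = \left(-227 - 49\right) \left(\left(-210 - -59\right) - \left(1 + \frac{4}{3 \cdot 20}\right)\right) = - 276 \left(\left(-210 + 59\right) - \frac{16}{15}\right) = - 276 \left(-151 - \frac{16}{15}\right) = \left(-276\right) \left(- \frac{2281}{15}\right) = \frac{209852}{5}$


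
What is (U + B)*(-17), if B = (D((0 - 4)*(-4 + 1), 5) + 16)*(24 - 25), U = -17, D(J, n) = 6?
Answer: 663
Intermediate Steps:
B = -22 (B = (6 + 16)*(24 - 25) = 22*(-1) = -22)
(U + B)*(-17) = (-17 - 22)*(-17) = -39*(-17) = 663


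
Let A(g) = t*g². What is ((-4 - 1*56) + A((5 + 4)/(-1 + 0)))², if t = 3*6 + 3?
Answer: 2692881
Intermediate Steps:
t = 21 (t = 18 + 3 = 21)
A(g) = 21*g²
((-4 - 1*56) + A((5 + 4)/(-1 + 0)))² = ((-4 - 1*56) + 21*((5 + 4)/(-1 + 0))²)² = ((-4 - 56) + 21*(9/(-1))²)² = (-60 + 21*(9*(-1))²)² = (-60 + 21*(-9)²)² = (-60 + 21*81)² = (-60 + 1701)² = 1641² = 2692881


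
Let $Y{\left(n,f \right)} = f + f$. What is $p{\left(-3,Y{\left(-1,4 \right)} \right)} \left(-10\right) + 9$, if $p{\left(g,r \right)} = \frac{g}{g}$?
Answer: $-1$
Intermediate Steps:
$Y{\left(n,f \right)} = 2 f$
$p{\left(g,r \right)} = 1$
$p{\left(-3,Y{\left(-1,4 \right)} \right)} \left(-10\right) + 9 = 1 \left(-10\right) + 9 = -10 + 9 = -1$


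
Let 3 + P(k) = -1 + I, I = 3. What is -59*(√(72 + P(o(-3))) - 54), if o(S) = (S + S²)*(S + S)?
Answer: 3186 - 59*√71 ≈ 2688.9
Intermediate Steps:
o(S) = 2*S*(S + S²) (o(S) = (S + S²)*(2*S) = 2*S*(S + S²))
P(k) = -1 (P(k) = -3 + (-1 + 3) = -3 + 2 = -1)
-59*(√(72 + P(o(-3))) - 54) = -59*(√(72 - 1) - 54) = -59*(√71 - 54) = -59*(-54 + √71) = 3186 - 59*√71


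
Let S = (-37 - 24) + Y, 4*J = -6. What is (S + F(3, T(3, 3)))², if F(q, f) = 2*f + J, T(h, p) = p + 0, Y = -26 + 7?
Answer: 22801/4 ≈ 5700.3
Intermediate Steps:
J = -3/2 (J = (¼)*(-6) = -3/2 ≈ -1.5000)
Y = -19
T(h, p) = p
F(q, f) = -3/2 + 2*f (F(q, f) = 2*f - 3/2 = -3/2 + 2*f)
S = -80 (S = (-37 - 24) - 19 = -61 - 19 = -80)
(S + F(3, T(3, 3)))² = (-80 + (-3/2 + 2*3))² = (-80 + (-3/2 + 6))² = (-80 + 9/2)² = (-151/2)² = 22801/4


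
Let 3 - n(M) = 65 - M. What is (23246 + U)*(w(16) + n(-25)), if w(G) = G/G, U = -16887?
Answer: -546874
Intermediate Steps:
n(M) = -62 + M (n(M) = 3 - (65 - M) = 3 + (-65 + M) = -62 + M)
w(G) = 1
(23246 + U)*(w(16) + n(-25)) = (23246 - 16887)*(1 + (-62 - 25)) = 6359*(1 - 87) = 6359*(-86) = -546874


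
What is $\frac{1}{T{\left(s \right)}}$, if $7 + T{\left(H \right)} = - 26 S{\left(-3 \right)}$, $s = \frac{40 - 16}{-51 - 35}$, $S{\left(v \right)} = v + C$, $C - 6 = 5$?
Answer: $- \frac{1}{215} \approx -0.0046512$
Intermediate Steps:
$C = 11$ ($C = 6 + 5 = 11$)
$S{\left(v \right)} = 11 + v$ ($S{\left(v \right)} = v + 11 = 11 + v$)
$s = - \frac{12}{43}$ ($s = \frac{24}{-86} = 24 \left(- \frac{1}{86}\right) = - \frac{12}{43} \approx -0.27907$)
$T{\left(H \right)} = -215$ ($T{\left(H \right)} = -7 - 26 \left(11 - 3\right) = -7 - 208 = -215$)
$\frac{1}{T{\left(s \right)}} = \frac{1}{-215} = - \frac{1}{215}$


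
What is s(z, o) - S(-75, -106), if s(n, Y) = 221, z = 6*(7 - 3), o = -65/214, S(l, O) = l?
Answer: 296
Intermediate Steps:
o = -65/214 (o = -65*1/214 = -65/214 ≈ -0.30374)
z = 24 (z = 6*4 = 24)
s(z, o) - S(-75, -106) = 221 - 1*(-75) = 221 + 75 = 296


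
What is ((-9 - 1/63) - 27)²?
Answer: 5148361/3969 ≈ 1297.1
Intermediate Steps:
((-9 - 1/63) - 27)² = (-568/63 - 27)² = (-2269/63)² = 5148361/3969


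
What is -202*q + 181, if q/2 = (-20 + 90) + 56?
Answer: -50723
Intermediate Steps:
q = 252 (q = 2*((-20 + 90) + 56) = 2*(70 + 56) = 2*126 = 252)
-202*q + 181 = -202*252 + 181 = -50904 + 181 = -50723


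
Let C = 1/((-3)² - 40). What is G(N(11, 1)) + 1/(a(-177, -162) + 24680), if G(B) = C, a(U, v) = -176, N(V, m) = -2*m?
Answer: -24473/759624 ≈ -0.032217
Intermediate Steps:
C = -1/31 (C = 1/(9 - 40) = 1/(-31) = -1/31 ≈ -0.032258)
G(B) = -1/31
G(N(11, 1)) + 1/(a(-177, -162) + 24680) = -1/31 + 1/(-176 + 24680) = -1/31 + 1/24504 = -24473/759624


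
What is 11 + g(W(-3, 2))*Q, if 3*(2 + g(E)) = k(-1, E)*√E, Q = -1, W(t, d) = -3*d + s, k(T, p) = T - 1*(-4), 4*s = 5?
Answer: 13 - I*√19/2 ≈ 13.0 - 2.1795*I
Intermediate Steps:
s = 5/4 (s = (¼)*5 = 5/4 ≈ 1.2500)
k(T, p) = 4 + T (k(T, p) = T + 4 = 4 + T)
W(t, d) = 5/4 - 3*d (W(t, d) = -3*d + 5/4 = 5/4 - 3*d)
g(E) = -2 + √E (g(E) = -2 + ((4 - 1)*√E)/3 = -2 + (3*√E)/3 = -2 + √E)
11 + g(W(-3, 2))*Q = 11 + (-2 + √(5/4 - 3*2))*(-1) = 11 + (-2 + √(5/4 - 6))*(-1) = 11 + (-2 + √(-19/4))*(-1) = 11 + (-2 + I*√19/2)*(-1) = 11 + (2 - I*√19/2) = 13 - I*√19/2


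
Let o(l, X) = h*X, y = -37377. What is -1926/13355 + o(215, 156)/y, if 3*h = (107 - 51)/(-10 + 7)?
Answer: -177074546/1497509505 ≈ -0.11825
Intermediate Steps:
h = -56/9 (h = ((107 - 51)/(-10 + 7))/3 = (56/(-3))/3 = (56*(-⅓))/3 = (⅓)*(-56/3) = -56/9 ≈ -6.2222)
o(l, X) = -56*X/9
-1926/13355 + o(215, 156)/y = -1926/13355 - 56/9*156/(-37377) = -1926*1/13355 - 2912/3*(-1/37377) = -1926/13355 + 2912/112131 = -177074546/1497509505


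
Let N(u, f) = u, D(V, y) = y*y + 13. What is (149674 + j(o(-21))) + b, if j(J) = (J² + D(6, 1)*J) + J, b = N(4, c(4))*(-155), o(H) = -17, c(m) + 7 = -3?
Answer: 149088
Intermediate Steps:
c(m) = -10 (c(m) = -7 - 3 = -10)
D(V, y) = 13 + y² (D(V, y) = y² + 13 = 13 + y²)
b = -620 (b = 4*(-155) = -620)
j(J) = J² + 15*J (j(J) = (J² + (13 + 1²)*J) + J = (J² + (13 + 1)*J) + J = (J² + 14*J) + J = J² + 15*J)
(149674 + j(o(-21))) + b = (149674 - 17*(15 - 17)) - 620 = (149674 - 17*(-2)) - 620 = (149674 + 34) - 620 = 149708 - 620 = 149088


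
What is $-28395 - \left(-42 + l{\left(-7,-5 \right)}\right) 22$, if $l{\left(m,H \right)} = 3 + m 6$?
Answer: $-26613$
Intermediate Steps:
$l{\left(m,H \right)} = 3 + 6 m$
$-28395 - \left(-42 + l{\left(-7,-5 \right)}\right) 22 = -28395 - \left(-42 + \left(3 + 6 \left(-7\right)\right)\right) 22 = -28395 - \left(-42 + \left(3 - 42\right)\right) 22 = -28395 - \left(-42 - 39\right) 22 = -28395 - \left(-81\right) 22 = -28395 - -1782 = -28395 + 1782 = -26613$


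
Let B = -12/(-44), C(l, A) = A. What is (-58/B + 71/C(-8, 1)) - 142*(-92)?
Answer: 38767/3 ≈ 12922.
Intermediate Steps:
B = 3/11 (B = -12*(-1/44) = 3/11 ≈ 0.27273)
(-58/B + 71/C(-8, 1)) - 142*(-92) = (-58/3/11 + 71/1) - 142*(-92) = (-58*11/3 + 71*1) + 13064 = (-638/3 + 71) + 13064 = -425/3 + 13064 = 38767/3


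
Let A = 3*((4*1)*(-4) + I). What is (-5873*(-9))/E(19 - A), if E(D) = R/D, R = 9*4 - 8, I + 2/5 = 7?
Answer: 445509/5 ≈ 89102.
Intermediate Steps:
I = 33/5 (I = -⅖ + 7 = 33/5 ≈ 6.6000)
R = 28 (R = 36 - 8 = 28)
A = -141/5 (A = 3*((4*1)*(-4) + 33/5) = 3*(4*(-4) + 33/5) = 3*(-16 + 33/5) = 3*(-47/5) = -141/5 ≈ -28.200)
E(D) = 28/D
(-5873*(-9))/E(19 - A) = (-5873*(-9))/((28/(19 - 1*(-141/5)))) = 52857/((28/(19 + 141/5))) = 52857/((28/(236/5))) = 52857/((28*(5/236))) = 52857/(35/59) = 52857*(59/35) = 445509/5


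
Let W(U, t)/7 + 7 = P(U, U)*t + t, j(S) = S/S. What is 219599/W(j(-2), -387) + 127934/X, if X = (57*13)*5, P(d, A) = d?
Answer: -114199117/20255235 ≈ -5.6380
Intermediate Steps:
j(S) = 1
W(U, t) = -49 + 7*t + 7*U*t (W(U, t) = -49 + 7*(U*t + t) = -49 + 7*(t + U*t) = -49 + (7*t + 7*U*t) = -49 + 7*t + 7*U*t)
X = 3705 (X = 741*5 = 3705)
219599/W(j(-2), -387) + 127934/X = 219599/(-49 + 7*(-387) + 7*1*(-387)) + 127934/3705 = 219599/(-49 - 2709 - 2709) + 127934*(1/3705) = 219599/(-5467) + 127934/3705 = 219599*(-1/5467) + 127934/3705 = -219599/5467 + 127934/3705 = -114199117/20255235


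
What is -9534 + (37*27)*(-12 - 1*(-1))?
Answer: -20523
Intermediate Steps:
-9534 + (37*27)*(-12 - 1*(-1)) = -9534 + 999*(-12 + 1) = -9534 + 999*(-11) = -9534 - 10989 = -20523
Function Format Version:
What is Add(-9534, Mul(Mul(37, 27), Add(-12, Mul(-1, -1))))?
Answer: -20523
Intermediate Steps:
Add(-9534, Mul(Mul(37, 27), Add(-12, Mul(-1, -1)))) = Add(-9534, Mul(999, Add(-12, 1))) = Add(-9534, Mul(999, -11)) = Add(-9534, -10989) = -20523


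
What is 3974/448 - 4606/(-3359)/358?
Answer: 1195221479/134682464 ≈ 8.8744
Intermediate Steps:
3974/448 - 4606/(-3359)/358 = 3974*(1/448) - 4606*(-1/3359)*(1/358) = 1987/224 + (4606/3359)*(1/358) = 1987/224 + 2303/601261 = 1195221479/134682464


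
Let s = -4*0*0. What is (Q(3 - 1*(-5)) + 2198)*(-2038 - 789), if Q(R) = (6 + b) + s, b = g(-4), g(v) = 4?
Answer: -6242016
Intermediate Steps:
b = 4
s = 0 (s = 0*0 = 0)
Q(R) = 10 (Q(R) = (6 + 4) + 0 = 10 + 0 = 10)
(Q(3 - 1*(-5)) + 2198)*(-2038 - 789) = (10 + 2198)*(-2038 - 789) = 2208*(-2827) = -6242016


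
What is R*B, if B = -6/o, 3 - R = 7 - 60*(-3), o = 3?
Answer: 368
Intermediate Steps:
R = -184 (R = 3 - (7 - 60*(-3)) = 3 - (7 - 12*(-15)) = 3 - (7 + 180) = 3 - 1*187 = 3 - 187 = -184)
B = -2 (B = -6/3 = -6*1/3 = -2)
R*B = -184*(-2) = 368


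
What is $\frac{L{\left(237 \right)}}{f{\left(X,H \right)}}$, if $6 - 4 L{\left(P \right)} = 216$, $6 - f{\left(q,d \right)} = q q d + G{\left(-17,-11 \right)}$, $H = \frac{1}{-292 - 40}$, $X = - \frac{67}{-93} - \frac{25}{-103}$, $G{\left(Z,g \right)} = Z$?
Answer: $- \frac{799664355315}{350371705676} \approx -2.2823$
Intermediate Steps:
$X = \frac{9226}{9579}$ ($X = \left(-67\right) \left(- \frac{1}{93}\right) - - \frac{25}{103} = \frac{67}{93} + \frac{25}{103} = \frac{9226}{9579} \approx 0.96315$)
$H = - \frac{1}{332}$ ($H = \frac{1}{-332} = - \frac{1}{332} \approx -0.003012$)
$f{\left(q,d \right)} = 23 - d q^{2}$ ($f{\left(q,d \right)} = 6 - \left(q q d - 17\right) = 6 - \left(q^{2} d - 17\right) = 6 - \left(d q^{2} - 17\right) = 6 - \left(-17 + d q^{2}\right) = 23 - d q^{2}$)
$L{\left(P \right)} = - \frac{105}{2}$ ($L{\left(P \right)} = \frac{3}{2} - 54 = - \frac{105}{2}$)
$\frac{L{\left(237 \right)}}{f{\left(X,H \right)}} = - \frac{105}{2 \left(23 - - \frac{\left(\frac{9226}{9579}\right)^{2}}{332}\right)} = - \frac{105}{2 \left(23 - \left(- \frac{1}{332}\right) \frac{85119076}{91757241}\right)} = - \frac{105}{2 \left(23 + \frac{21279769}{7615851003}\right)} = - \frac{105}{2 \cdot \frac{175185852838}{7615851003}} = \left(- \frac{105}{2}\right) \frac{7615851003}{175185852838} = - \frac{799664355315}{350371705676}$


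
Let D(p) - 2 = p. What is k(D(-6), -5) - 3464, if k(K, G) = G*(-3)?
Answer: -3449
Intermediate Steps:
D(p) = 2 + p
k(K, G) = -3*G
k(D(-6), -5) - 3464 = -3*(-5) - 3464 = 15 - 3464 = -3449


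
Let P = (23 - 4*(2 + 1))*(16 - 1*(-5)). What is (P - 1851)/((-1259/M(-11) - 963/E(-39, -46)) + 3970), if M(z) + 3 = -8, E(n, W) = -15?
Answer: -22275/57044 ≈ -0.39049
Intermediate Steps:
M(z) = -11 (M(z) = -3 - 8 = -11)
P = 231 (P = (23 - 4*3)*(16 + 5) = (23 - 12)*21 = 11*21 = 231)
(P - 1851)/((-1259/M(-11) - 963/E(-39, -46)) + 3970) = (231 - 1851)/((-1259/(-11) - 963/(-15)) + 3970) = -1620/((-1259*(-1/11) - 963*(-1/15)) + 3970) = -1620/((1259/11 + 321/5) + 3970) = -1620/(9826/55 + 3970) = -1620/228176/55 = -1620*55/228176 = -22275/57044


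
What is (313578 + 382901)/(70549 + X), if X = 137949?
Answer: 696479/208498 ≈ 3.3405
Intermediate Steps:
(313578 + 382901)/(70549 + X) = (313578 + 382901)/(70549 + 137949) = 696479/208498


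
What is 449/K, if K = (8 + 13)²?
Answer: 449/441 ≈ 1.0181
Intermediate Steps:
K = 441 (K = 21² = 441)
449/K = 449/441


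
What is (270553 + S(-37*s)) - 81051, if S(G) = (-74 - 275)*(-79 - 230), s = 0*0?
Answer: 297343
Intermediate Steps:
s = 0
S(G) = 107841 (S(G) = -349*(-309) = 107841)
(270553 + S(-37*s)) - 81051 = (270553 + 107841) - 81051 = 378394 - 81051 = 297343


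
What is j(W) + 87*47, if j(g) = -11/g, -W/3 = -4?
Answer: 49057/12 ≈ 4088.1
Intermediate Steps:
W = 12 (W = -3*(-4) = 12)
j(W) + 87*47 = -11/12 + 87*47 = -11*1/12 + 4089 = -11/12 + 4089 = 49057/12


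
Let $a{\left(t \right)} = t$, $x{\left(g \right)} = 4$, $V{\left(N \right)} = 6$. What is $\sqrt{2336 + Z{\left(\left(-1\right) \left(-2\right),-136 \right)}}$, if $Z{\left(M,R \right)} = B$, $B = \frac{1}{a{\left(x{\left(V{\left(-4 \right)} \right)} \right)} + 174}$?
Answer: $\frac{3 \sqrt{8223778}}{178} \approx 48.332$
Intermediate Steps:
$B = \frac{1}{178}$ ($B = \frac{1}{4 + 174} = \frac{1}{178} \approx 0.005618$)
$Z{\left(M,R \right)} = \frac{1}{178}$
$\sqrt{2336 + Z{\left(\left(-1\right) \left(-2\right),-136 \right)}} = \sqrt{2336 + \frac{1}{178}} = \sqrt{\frac{415809}{178}} = \frac{3 \sqrt{8223778}}{178}$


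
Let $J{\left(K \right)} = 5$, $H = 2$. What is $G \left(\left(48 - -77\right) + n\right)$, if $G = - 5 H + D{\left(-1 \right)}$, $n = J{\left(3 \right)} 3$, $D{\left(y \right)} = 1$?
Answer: $-1260$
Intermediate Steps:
$n = 15$ ($n = 5 \cdot 3 = 15$)
$G = -9$ ($G = \left(-5\right) 2 + 1 = -10 + 1 = -9$)
$G \left(\left(48 - -77\right) + n\right) = - 9 \left(\left(48 - -77\right) + 15\right) = - 9 \left(\left(48 + 77\right) + 15\right) = - 9 \left(125 + 15\right) = \left(-9\right) 140 = -1260$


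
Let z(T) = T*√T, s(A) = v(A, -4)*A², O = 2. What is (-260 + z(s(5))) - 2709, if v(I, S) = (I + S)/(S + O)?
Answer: -2969 - 125*I*√2/4 ≈ -2969.0 - 44.194*I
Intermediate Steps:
v(I, S) = (I + S)/(2 + S) (v(I, S) = (I + S)/(S + 2) = (I + S)/(2 + S))
s(A) = A²*(2 - A/2) (s(A) = ((A - 4)/(2 - 4))*A² = ((-4 + A)/(-2))*A² = (-(-4 + A)/2)*A² = (2 - A/2)*A² = A²*(2 - A/2))
z(T) = T^(3/2)
(-260 + z(s(5))) - 2709 = (-260 + ((½)*5²*(4 - 1*5))^(3/2)) - 2709 = (-260 + ((½)*25*(4 - 5))^(3/2)) - 2709 = (-260 + ((½)*25*(-1))^(3/2)) - 2709 = (-260 + (-25/2)^(3/2)) - 2709 = (-260 - 125*I*√2/4) - 2709 = -2969 - 125*I*√2/4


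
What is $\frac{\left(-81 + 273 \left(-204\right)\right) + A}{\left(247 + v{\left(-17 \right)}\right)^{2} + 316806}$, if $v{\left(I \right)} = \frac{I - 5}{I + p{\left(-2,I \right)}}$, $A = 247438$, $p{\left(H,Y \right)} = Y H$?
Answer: $\frac{55391185}{109004263} \approx 0.50816$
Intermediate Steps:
$p{\left(H,Y \right)} = H Y$
$v{\left(I \right)} = - \frac{-5 + I}{I}$ ($v{\left(I \right)} = \frac{I - 5}{I - 2 I} = \frac{-5 + I}{\left(-1\right) I} = \left(-5 + I\right) \left(- \frac{1}{I}\right) = - \frac{-5 + I}{I}$)
$\frac{\left(-81 + 273 \left(-204\right)\right) + A}{\left(247 + v{\left(-17 \right)}\right)^{2} + 316806} = \frac{\left(-81 + 273 \left(-204\right)\right) + 247438}{\left(247 + \frac{5 - -17}{-17}\right)^{2} + 316806} = \frac{\left(-81 - 55692\right) + 247438}{\left(247 - \frac{5 + 17}{17}\right)^{2} + 316806} = \frac{-55773 + 247438}{\left(247 - \frac{22}{17}\right)^{2} + 316806} = \frac{191665}{\left(247 - \frac{22}{17}\right)^{2} + 316806} = \frac{191665}{\left(\frac{4177}{17}\right)^{2} + 316806} = \frac{191665}{\frac{17447329}{289} + 316806} = \frac{191665}{\frac{109004263}{289}} = 191665 \cdot \frac{289}{109004263} = \frac{55391185}{109004263}$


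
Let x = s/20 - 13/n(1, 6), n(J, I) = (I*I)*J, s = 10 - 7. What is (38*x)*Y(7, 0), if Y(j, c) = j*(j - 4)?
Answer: -2527/15 ≈ -168.47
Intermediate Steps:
s = 3
n(J, I) = J*I² (n(J, I) = I²*J = J*I²)
Y(j, c) = j*(-4 + j)
x = -19/90 (x = 3/20 - 13/(1*6²) = 3*(1/20) - 13/(1*36) = 3/20 - 13/36 = -19/90 ≈ -0.21111)
(38*x)*Y(7, 0) = (38*(-19/90))*(7*(-4 + 7)) = -2527*3/45 = -361/45*21 = -2527/15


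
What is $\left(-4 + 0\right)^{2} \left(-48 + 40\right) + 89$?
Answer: $-39$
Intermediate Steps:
$\left(-4 + 0\right)^{2} \left(-48 + 40\right) + 89 = \left(-4\right)^{2} \left(-8\right) + 89 = 16 \left(-8\right) + 89 = -128 + 89 = -39$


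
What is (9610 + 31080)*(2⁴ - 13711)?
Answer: -557249550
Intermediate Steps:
(9610 + 31080)*(2⁴ - 13711) = 40690*(16 - 13711) = 40690*(-13695) = -557249550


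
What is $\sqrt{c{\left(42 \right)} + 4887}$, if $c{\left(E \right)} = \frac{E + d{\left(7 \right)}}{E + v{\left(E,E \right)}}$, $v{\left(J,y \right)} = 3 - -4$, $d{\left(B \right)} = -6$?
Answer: $\frac{3 \sqrt{26611}}{7} \approx 69.912$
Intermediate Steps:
$v{\left(J,y \right)} = 7$ ($v{\left(J,y \right)} = 3 + 4 = 7$)
$c{\left(E \right)} = \frac{-6 + E}{7 + E}$ ($c{\left(E \right)} = \frac{E - 6}{E + 7} = \frac{-6 + E}{7 + E}$)
$\sqrt{c{\left(42 \right)} + 4887} = \sqrt{\frac{-6 + 42}{7 + 42} + 4887} = \sqrt{\frac{1}{49} \cdot 36 + 4887} = \sqrt{\frac{36}{49} + 4887} = \sqrt{\frac{239499}{49}} = \frac{3 \sqrt{26611}}{7}$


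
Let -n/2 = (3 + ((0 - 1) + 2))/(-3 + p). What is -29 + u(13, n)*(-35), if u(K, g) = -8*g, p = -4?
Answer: 291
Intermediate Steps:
n = 8/7 (n = -2*(3 + ((0 - 1) + 2))/(-3 - 4) = -2*(3 + (-1 + 2))/(-7) = -2*(3 + 1)*(-1)/7 = -8*(-1)/7 = -2*(-4/7) = 8/7 ≈ 1.1429)
-29 + u(13, n)*(-35) = -29 - 8*8/7*(-35) = -29 - 64/7*(-35) = -29 + 320 = 291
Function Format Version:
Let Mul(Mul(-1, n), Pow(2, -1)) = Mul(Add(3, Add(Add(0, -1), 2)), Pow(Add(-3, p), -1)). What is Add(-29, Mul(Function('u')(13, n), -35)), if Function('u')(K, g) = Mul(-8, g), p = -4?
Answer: 291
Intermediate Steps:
n = Rational(8, 7) (n = Mul(-2, Mul(Add(3, Add(Add(0, -1), 2)), Pow(Add(-3, -4), -1))) = Mul(-2, Mul(Add(3, Add(-1, 2)), Pow(-7, -1))) = Mul(-2, Mul(Add(3, 1), Rational(-1, 7))) = Mul(-2, Mul(4, Rational(-1, 7))) = Mul(-2, Rational(-4, 7)) = Rational(8, 7) ≈ 1.1429)
Add(-29, Mul(Function('u')(13, n), -35)) = Add(-29, Mul(Mul(-8, Rational(8, 7)), -35)) = Add(-29, Mul(Rational(-64, 7), -35)) = Add(-29, 320) = 291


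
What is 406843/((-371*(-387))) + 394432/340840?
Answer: 24412466423/6117098085 ≈ 3.9909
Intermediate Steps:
406843/((-371*(-387))) + 394432/340840 = 406843/143577 + 394432*(1/340840) = 406843*(1/143577) + 49304/42605 = 406843/143577 + 49304/42605 = 24412466423/6117098085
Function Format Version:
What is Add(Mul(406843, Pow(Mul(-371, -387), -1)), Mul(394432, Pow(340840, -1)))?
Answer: Rational(24412466423, 6117098085) ≈ 3.9909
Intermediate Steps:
Add(Mul(406843, Pow(Mul(-371, -387), -1)), Mul(394432, Pow(340840, -1))) = Add(Mul(406843, Pow(143577, -1)), Mul(394432, Rational(1, 340840))) = Add(Mul(406843, Rational(1, 143577)), Rational(49304, 42605)) = Add(Rational(406843, 143577), Rational(49304, 42605)) = Rational(24412466423, 6117098085)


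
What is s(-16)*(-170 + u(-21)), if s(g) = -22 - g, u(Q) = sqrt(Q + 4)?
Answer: 1020 - 6*I*sqrt(17) ≈ 1020.0 - 24.739*I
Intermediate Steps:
u(Q) = sqrt(4 + Q)
s(-16)*(-170 + u(-21)) = (-22 - 1*(-16))*(-170 + sqrt(4 - 21)) = (-22 + 16)*(-170 + sqrt(-17)) = -6*(-170 + I*sqrt(17)) = 1020 - 6*I*sqrt(17)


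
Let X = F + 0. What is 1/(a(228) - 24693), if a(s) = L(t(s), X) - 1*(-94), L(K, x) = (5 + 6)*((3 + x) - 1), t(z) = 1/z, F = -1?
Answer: -1/24588 ≈ -4.0670e-5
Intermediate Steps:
X = -1 (X = -1 + 0 = -1)
L(K, x) = 22 + 11*x (L(K, x) = 11*(2 + x) = 22 + 11*x)
a(s) = 105 (a(s) = (22 + 11*(-1)) - 1*(-94) = (22 - 11) + 94 = 11 + 94 = 105)
1/(a(228) - 24693) = 1/(105 - 24693) = 1/(-24588) = -1/24588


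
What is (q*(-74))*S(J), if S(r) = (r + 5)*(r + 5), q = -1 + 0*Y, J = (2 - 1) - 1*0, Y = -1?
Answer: 2664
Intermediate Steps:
J = 1 (J = 1 + 0 = 1)
q = -1 (q = -1 + 0*(-1) = -1 + 0 = -1)
S(r) = (5 + r)² (S(r) = (5 + r)*(5 + r) = (5 + r)²)
(q*(-74))*S(J) = (-1*(-74))*(5 + 1)² = 74*6² = 74*36 = 2664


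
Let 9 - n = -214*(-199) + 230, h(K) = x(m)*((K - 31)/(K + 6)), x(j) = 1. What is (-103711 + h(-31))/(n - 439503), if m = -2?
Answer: 2592713/12057750 ≈ 0.21502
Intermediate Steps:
h(K) = (-31 + K)/(6 + K) (h(K) = 1*((K - 31)/(K + 6)) = 1*((-31 + K)/(6 + K)) = (-31 + K)/(6 + K))
n = -42807 (n = 9 - (-214*(-199) + 230) = 9 - (42586 + 230) = 9 - 1*42816 = 9 - 42816 = -42807)
(-103711 + h(-31))/(n - 439503) = (-103711 + (-31 - 31)/(6 - 31))/(-42807 - 439503) = (-103711 - 62/(-25))/(-482310) = (-103711 - 1/25*(-62))*(-1/482310) = (-103711 + 62/25)*(-1/482310) = -2592713/25*(-1/482310) = 2592713/12057750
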